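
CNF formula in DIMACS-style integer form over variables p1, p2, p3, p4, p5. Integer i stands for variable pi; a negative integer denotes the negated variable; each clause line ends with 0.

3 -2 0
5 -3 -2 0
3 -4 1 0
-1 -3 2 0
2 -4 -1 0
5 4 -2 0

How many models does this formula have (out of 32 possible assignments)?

Case analysis on p2 and p3:
  p2=1, p3=1: remaining (p1,p4,p5) ∈ {(0,0,1); (0,1,1); (1,0,1); (1,1,1)} — 4.
  p2=1, p3=0: a clause becomes empty — 0.
  p2=0, p3=1: remaining (p1,p4,p5) ∈ {(0,0,0); (0,0,1); (0,1,0); (0,1,1)} — 4.
  p2=0, p3=0: remaining (p1,p4,p5) ∈ {(0,0,0); (0,0,1); (1,0,0); (1,0,1)} — 4.
Total: 4 + 0 + 4 + 4 = 12.

12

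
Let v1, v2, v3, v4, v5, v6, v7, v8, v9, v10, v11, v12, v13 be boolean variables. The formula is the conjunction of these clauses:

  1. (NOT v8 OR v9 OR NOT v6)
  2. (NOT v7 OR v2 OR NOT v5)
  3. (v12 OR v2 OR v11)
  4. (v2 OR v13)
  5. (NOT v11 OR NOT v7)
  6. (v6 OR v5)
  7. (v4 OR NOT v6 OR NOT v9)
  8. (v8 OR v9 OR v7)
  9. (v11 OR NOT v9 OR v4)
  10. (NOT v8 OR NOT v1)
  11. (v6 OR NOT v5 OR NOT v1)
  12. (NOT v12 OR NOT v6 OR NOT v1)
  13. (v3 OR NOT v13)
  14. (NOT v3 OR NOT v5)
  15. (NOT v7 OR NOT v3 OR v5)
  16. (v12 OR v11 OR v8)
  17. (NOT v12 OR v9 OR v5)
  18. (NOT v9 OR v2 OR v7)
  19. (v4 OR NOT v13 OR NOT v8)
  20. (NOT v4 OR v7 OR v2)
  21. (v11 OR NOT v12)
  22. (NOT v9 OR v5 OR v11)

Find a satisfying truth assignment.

v1 = F, v2 = T, v3 = F, v4 = T, v5 = F, v6 = T, v7 = F, v8 = T, v9 = T, v10 = T, v11 = T, v12 = F, v13 = F

Pure literal: v1 appears only negated; assign v1 = False.
v2 occurs only positively in the remaining clauses — set v2 = True.
Set v3 = False and propagate.
  then v13 is forced to False.
Try v4 = True.
Set v5 = False and propagate.
  then v6 is forced to True.
For the remaining variables, v7 = False, v8 = True, v9 = True, v10 = True, v11 = True, v12 = False works.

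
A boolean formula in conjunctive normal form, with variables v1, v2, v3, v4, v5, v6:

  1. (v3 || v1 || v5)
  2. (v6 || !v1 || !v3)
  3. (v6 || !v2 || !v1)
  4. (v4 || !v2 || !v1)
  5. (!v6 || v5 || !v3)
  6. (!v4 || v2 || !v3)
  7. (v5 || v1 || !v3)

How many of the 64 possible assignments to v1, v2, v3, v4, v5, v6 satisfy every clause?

Case analysis on v1 and v3:
  v1=1, v3=1: remaining (v2,v4,v5,v6) ∈ {(0,0,1,1); (1,1,1,1)} — 2.
  v1=1, v3=0: v5 free; 5 ways for (v2,v4,v6) × 2^1 = 10.
  v1=0, v3=1: v6 free; 3 ways for (v2,v4,v5) × 2^1 = 6.
  v1=0, v3=0: forces v5=1; v2, v4, v6 free → 2^3 = 8.
Total: 2 + 10 + 6 + 8 = 26.

26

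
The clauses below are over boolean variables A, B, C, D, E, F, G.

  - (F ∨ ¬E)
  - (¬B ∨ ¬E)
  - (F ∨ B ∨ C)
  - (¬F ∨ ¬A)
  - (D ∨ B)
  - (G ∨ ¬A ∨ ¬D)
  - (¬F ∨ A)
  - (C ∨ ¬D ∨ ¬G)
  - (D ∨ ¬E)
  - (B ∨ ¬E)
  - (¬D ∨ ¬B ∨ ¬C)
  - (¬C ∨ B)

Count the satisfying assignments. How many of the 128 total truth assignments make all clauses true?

9

Case analysis on B and D:
  B=1, D=1: remaining (A,C,E,F,G) ∈ {(0,0,0,0,0)} — 1.
  B=1, D=0: forces E=0; F=0; A, C, G free → 2^3 = 8.
  B=0, D=1: a clause becomes empty — 0.
  B=0, D=0: a clause becomes empty — 0.
Total: 1 + 8 + 0 + 0 = 9.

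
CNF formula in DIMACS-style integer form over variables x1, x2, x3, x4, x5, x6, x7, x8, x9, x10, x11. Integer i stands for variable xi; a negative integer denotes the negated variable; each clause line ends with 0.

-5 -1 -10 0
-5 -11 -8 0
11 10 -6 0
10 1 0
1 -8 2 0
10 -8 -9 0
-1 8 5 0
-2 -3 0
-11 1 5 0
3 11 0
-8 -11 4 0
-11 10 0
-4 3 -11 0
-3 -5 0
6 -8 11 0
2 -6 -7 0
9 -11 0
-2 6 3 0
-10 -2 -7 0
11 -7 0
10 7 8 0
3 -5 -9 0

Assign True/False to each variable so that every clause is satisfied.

x1=T, x2=F, x3=T, x4=T, x5=F, x6=T, x7=F, x8=T, x9=F, x10=T, x11=F

Branch on x1: take x1 = True.
Try x2 = False.
For the remaining variables, x3 = True, x4 = True, x5 = False, x6 = True, x7 = False, x8 = True, x9 = False, x10 = True, x11 = False works.
Every clause has at least one true literal under this assignment.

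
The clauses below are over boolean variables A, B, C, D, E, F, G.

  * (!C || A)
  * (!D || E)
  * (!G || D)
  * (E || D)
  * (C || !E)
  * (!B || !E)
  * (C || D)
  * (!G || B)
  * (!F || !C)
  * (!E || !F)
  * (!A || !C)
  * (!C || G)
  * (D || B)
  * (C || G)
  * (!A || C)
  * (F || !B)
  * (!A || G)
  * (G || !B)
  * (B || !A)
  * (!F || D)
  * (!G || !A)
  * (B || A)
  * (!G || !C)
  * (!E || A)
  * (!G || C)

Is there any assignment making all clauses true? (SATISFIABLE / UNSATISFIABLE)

UNSATISFIABLE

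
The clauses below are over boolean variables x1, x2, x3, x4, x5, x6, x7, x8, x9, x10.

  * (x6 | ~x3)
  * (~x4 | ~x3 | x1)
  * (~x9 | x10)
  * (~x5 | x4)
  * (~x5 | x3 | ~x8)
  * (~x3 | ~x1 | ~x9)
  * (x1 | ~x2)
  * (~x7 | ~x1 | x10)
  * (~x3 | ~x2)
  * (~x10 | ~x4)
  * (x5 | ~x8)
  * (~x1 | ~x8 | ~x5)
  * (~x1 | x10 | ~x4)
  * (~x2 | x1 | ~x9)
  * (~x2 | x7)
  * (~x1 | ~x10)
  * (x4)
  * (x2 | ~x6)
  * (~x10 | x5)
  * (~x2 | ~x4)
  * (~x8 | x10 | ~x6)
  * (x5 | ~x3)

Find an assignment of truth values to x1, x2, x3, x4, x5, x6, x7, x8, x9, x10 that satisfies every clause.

(x4) is a unit clause, so x4 = True.
The clause (~x10) is unit: x10 must be False.
The clause (~x9) is unit: x9 must be False.
Unit propagation: (~x1) forces x1 = False.
The clause (~x3) is unit: x3 must be False.
Unit propagation: (~x2) forces x2 = False.
The clause (~x6) is unit: x6 must be False.
x8 occurs only negated in the remaining clauses — set x8 = False.
x5, x7 are now unconstrained; take x5 = False, x7 = True.
Every clause has at least one true literal under this assignment.

x1 = F, x2 = F, x3 = F, x4 = T, x5 = F, x6 = F, x7 = T, x8 = F, x9 = F, x10 = F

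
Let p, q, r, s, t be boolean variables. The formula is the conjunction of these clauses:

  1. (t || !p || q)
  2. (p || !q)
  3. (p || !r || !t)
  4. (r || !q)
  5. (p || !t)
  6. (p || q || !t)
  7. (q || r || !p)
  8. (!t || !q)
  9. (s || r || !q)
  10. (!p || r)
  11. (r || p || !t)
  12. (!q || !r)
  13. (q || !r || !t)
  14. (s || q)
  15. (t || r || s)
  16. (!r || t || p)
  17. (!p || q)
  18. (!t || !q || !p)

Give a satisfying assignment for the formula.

p=False, q=False, r=False, s=True, t=False

Check each clause:
  1. (q || t || !p) — !p is true.
  2. (p || !q) — !q is true.
  3. (!r || p || !t) — !t is true.
  4. (!q || r) — !q is true.
  5. (!t || p) — !t is true.
  6. (q || !t || p) — !t is true.
  7. (r || q || !p) — !p is true.
  8. (!q || !t) — !t is true.
  9. (!q || s || r) — s is true.
  10. (!p || r) — !p is true.
  11. (r || p || !t) — !t is true.
  12. (!q || !r) — !r is true.
  13. (!t || !r || q) — !t is true.
  14. (q || s) — s is true.
  15. (r || t || s) — s is true.
  16. (p || !r || t) — !r is true.
  17. (!p || q) — !p is true.
  18. (!t || !p || !q) — !t is true.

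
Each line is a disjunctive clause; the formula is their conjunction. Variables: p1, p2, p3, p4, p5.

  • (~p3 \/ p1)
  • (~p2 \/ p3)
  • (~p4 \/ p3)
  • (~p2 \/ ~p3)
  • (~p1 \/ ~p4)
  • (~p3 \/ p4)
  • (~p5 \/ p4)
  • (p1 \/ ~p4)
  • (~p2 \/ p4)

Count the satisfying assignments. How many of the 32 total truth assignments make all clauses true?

The models are:
  p1=F p2=F p3=F p4=F p5=F
  p1=T p2=F p3=F p4=F p5=F
Count: 2.

2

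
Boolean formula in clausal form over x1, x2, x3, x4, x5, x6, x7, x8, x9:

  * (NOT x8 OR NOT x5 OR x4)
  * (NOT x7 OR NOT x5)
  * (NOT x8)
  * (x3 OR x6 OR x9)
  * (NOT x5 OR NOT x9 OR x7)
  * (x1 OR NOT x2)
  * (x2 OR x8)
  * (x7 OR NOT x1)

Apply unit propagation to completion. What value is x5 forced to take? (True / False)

False

(NOT x8) is a unit clause: x8 = False.
In (x8 OR x2), x8 is now false; x2 must hold, so x2 = True.
In (x1 OR NOT x2), NOT x2 is now false; x1 must hold, so x1 = True.
(x7 OR NOT x1): since x1 = True, the clause reduces to (x7). x7 = True.
(NOT x7 OR NOT x5): since x7 = True, the clause reduces to (NOT x5). x5 = False.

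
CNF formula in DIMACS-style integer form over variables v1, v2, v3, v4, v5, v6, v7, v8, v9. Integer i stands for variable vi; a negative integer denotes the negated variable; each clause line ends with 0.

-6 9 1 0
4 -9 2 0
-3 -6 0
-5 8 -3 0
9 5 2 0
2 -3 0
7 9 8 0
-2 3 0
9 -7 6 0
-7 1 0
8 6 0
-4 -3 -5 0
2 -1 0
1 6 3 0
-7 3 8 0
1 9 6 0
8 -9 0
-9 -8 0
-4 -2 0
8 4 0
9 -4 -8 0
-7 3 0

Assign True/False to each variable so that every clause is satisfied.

v1=True  v2=True  v3=True  v4=False  v5=True  v6=False  v7=False  v8=True  v9=False

Set v1 = True and propagate.
  then v2 is forced to True.
  then v3 is forced to True.
  then v6 is forced to False.
  then v8 is forced to True.
  then v9 is forced to False.
  then v7 is forced to False.
  then v4 is forced to False.
v5 is now unconstrained; take v5 = True.
Check each clause:
  1. {v1, v9, ¬v6} — ¬v6 is true.
  2. {v2, v4, ¬v9} — v2 is true.
  3. {¬v6, ¬v3} — ¬v6 is true.
  4. {¬v3, ¬v5, v8} — v8 is true.
  5. {v2, v5, v9} — v2 is true.
  6. {v2, ¬v3} — v2 is true.
  7. {v8, v9, v7} — v8 is true.
  8. {¬v2, v3} — v3 is true.
  9. {v6, v9, ¬v7} — ¬v7 is true.
  10. {v1, ¬v7} — v1 is true.
  11. {v8, v6} — v8 is true.
  12. {¬v4, ¬v3, ¬v5} — ¬v4 is true.
  13. {¬v1, v2} — v2 is true.
  14. {v3, v1, v6} — v1 is true.
  15. {v8, v3, ¬v7} — v8 is true.
  16. {v1, v6, v9} — v1 is true.
  17. {¬v9, v8} — v8 is true.
  18. {¬v8, ¬v9} — ¬v9 is true.
  19. {¬v2, ¬v4} — ¬v4 is true.
  20. {v8, v4} — v8 is true.
  21. {¬v4, ¬v8, v9} — ¬v4 is true.
  22. {¬v7, v3} — ¬v7 is true.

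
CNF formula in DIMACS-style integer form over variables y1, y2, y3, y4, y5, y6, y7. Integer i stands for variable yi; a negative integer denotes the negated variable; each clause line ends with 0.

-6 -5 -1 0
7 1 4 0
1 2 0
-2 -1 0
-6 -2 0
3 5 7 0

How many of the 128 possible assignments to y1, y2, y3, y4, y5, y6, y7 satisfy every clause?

31

Case analysis on y1 and y2:
  y1=T, y2=T: a clause becomes empty — 0.
  y1=T, y2=F: y4 free; 10 ways for (y3,y5,y6,y7) × 2^1 = 20.
  y1=F, y2=T: 11 of the 32 assignments to (y3,y4,y5,y6,y7) work.
  y1=F, y2=F: a clause becomes empty — 0.
Total: 0 + 20 + 11 + 0 = 31.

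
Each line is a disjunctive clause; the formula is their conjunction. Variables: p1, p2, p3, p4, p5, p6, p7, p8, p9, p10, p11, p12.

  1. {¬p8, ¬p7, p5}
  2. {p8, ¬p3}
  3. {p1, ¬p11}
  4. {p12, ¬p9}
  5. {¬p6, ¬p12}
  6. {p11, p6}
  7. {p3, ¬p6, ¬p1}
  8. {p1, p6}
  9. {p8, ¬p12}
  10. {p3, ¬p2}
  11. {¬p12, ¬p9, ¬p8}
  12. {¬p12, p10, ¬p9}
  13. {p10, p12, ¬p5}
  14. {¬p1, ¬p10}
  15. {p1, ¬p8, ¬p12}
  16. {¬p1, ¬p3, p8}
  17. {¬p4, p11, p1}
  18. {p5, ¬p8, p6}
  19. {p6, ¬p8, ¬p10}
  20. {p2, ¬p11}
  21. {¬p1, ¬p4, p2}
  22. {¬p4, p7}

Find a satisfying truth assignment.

p1 = False, p2 = True, p3 = True, p4 = False, p5 = False, p6 = True, p7 = False, p8 = True, p9 = False, p10 = False, p11 = False, p12 = False

Check each clause:
  1. {¬p7, ¬p8, p5} — ¬p7 is true.
  2. {¬p3, p8} — p8 is true.
  3. {¬p11, p1} — ¬p11 is true.
  4. {p12, ¬p9} — ¬p9 is true.
  5. {¬p12, ¬p6} — ¬p12 is true.
  6. {p11, p6} — p6 is true.
  7. {¬p1, p3, ¬p6} — p3 is true.
  8. {p6, p1} — p6 is true.
  9. {p8, ¬p12} — p8 is true.
  10. {¬p2, p3} — p3 is true.
  11. {¬p9, ¬p8, ¬p12} — ¬p12 is true.
  12. {p10, ¬p9, ¬p12} — ¬p12 is true.
  13. {p10, ¬p5, p12} — ¬p5 is true.
  14. {¬p10, ¬p1} — ¬p10 is true.
  15. {¬p8, ¬p12, p1} — ¬p12 is true.
  16. {p8, ¬p3, ¬p1} — p8 is true.
  17. {¬p4, p1, p11} — ¬p4 is true.
  18. {p6, ¬p8, p5} — p6 is true.
  19. {¬p10, ¬p8, p6} — p6 is true.
  20. {¬p11, p2} — p2 is true.
  21. {¬p1, p2, ¬p4} — p2 is true.
  22. {p7, ¬p4} — ¬p4 is true.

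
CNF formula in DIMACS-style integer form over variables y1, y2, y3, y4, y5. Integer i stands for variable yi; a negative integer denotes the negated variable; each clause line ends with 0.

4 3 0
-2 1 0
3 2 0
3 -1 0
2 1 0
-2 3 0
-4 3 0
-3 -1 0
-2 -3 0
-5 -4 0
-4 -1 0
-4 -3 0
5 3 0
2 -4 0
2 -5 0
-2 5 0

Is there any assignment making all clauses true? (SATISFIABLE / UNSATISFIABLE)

UNSATISFIABLE

y3 = True:
  propagation gives y1=False, y2=False; an empty clause results — contradiction.
y3 = False:
  propagation gives y4=True; an empty clause results — contradiction.
Every branch closes, so no satisfying assignment exists.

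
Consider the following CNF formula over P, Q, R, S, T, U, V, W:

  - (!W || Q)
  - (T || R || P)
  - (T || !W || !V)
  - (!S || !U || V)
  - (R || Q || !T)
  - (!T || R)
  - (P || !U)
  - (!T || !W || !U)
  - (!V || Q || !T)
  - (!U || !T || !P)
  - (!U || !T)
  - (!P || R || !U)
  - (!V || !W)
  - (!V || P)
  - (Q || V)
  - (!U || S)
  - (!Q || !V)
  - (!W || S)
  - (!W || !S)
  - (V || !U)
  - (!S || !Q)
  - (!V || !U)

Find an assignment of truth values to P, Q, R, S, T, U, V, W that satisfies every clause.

Pure literal: U appears only negated; assign U = False.
W occurs only negated in the remaining clauses — set W = False.
Set P = True and propagate.
Set Q = False and propagate.
  then V is forced to True.
  then T is forced to False.
R, S are now unconstrained; take R = False, S = False.
Every clause has at least one true literal under this assignment.

P=True, Q=False, R=False, S=False, T=False, U=False, V=True, W=False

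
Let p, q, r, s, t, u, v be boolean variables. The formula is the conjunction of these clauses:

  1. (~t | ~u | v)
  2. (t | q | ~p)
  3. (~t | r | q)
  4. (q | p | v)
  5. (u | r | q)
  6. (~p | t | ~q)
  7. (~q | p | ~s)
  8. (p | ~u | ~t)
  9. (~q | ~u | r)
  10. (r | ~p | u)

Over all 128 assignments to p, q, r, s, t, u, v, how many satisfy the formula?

30

Case analysis on q and p:
  q=1, p=1: s free; 3 ways for (r,t,u,v) × 2^1 = 6.
  q=1, p=0: v free; 5 ways for (r,s,t,u) × 2^1 = 10.
  q=0, p=1: s free; 3 ways for (r,t,u,v) × 2^1 = 6.
  q=0, p=0: s free; 4 ways for (r,t,u,v) × 2^1 = 8.
Total: 6 + 10 + 6 + 8 = 30.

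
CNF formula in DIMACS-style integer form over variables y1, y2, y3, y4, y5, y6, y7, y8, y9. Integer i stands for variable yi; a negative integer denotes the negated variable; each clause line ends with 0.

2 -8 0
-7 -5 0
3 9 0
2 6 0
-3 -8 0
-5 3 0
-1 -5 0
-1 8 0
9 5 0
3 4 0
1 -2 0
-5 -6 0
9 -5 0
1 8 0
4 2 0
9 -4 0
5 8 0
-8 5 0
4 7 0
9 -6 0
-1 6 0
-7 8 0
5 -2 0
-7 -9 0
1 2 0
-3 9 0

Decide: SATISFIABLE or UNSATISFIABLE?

y5 = True:
  propagation gives y7=False, y3=True, y8=False, y1=False; an empty clause results — contradiction.
y5 = False:
  propagation gives y9=True, y8=True; an empty clause results — contradiction.
Every branch closes, so no satisfying assignment exists.

UNSATISFIABLE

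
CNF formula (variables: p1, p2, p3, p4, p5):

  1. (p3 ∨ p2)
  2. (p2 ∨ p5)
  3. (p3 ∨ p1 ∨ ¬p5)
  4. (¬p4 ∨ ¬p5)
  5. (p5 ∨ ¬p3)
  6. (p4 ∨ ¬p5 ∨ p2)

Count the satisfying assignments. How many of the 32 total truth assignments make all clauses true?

7

Case analysis on p5 and p2:
  p5=T, p2=T: remaining (p1,p3,p4) ∈ {(F,T,F); (T,F,F); (T,T,F)} — 3.
  p5=T, p2=F: a clause becomes empty — 0.
  p5=F, p2=T: remaining (p1,p3,p4) ∈ {(F,F,F); (F,F,T); (T,F,F); (T,F,T)} — 4.
  p5=F, p2=F: a clause becomes empty — 0.
Total: 3 + 0 + 4 + 0 = 7.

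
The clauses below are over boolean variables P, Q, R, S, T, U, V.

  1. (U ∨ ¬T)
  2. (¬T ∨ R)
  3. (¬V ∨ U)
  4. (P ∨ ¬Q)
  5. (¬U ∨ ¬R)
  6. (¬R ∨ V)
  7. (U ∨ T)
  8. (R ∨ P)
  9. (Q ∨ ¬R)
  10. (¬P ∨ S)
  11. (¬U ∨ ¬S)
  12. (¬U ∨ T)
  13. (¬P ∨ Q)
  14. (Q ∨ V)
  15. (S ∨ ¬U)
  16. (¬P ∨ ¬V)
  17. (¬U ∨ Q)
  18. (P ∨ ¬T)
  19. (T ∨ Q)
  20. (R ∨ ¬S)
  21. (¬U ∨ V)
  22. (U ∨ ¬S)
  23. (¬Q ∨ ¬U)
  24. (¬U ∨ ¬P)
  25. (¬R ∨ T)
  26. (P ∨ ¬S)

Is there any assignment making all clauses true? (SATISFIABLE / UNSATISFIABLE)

UNSATISFIABLE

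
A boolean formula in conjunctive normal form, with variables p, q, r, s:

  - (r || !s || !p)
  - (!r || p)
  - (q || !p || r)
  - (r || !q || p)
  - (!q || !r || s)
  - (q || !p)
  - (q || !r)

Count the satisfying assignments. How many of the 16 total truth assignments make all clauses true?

4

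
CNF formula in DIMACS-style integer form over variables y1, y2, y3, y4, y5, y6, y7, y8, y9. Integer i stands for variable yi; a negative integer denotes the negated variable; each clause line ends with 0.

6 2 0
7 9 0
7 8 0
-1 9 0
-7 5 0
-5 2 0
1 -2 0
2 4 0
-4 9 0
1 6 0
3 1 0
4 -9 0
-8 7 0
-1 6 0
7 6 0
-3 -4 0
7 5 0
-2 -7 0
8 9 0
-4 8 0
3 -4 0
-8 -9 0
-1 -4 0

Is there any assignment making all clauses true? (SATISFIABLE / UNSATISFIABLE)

y4 = True:
  propagation gives y9=True, y3=False; an empty clause results — contradiction.
y4 = False:
  propagation gives y2=True, y1=True, y9=True; an empty clause results — contradiction.
Every branch closes, so no satisfying assignment exists.

UNSATISFIABLE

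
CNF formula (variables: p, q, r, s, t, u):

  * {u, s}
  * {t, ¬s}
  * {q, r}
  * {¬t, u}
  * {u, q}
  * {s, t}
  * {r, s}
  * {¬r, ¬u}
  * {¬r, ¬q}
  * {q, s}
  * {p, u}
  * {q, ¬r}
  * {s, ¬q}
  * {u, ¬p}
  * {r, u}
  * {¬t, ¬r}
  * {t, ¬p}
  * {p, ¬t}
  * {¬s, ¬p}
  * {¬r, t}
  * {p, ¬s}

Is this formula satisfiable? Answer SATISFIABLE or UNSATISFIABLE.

UNSATISFIABLE

r = True:
  propagation gives u=False, s=True, t=True; an empty clause results — contradiction.
r = False:
  propagation gives q=True, s=True, t=True, u=True; an empty clause results — contradiction.
Every branch closes, so no satisfying assignment exists.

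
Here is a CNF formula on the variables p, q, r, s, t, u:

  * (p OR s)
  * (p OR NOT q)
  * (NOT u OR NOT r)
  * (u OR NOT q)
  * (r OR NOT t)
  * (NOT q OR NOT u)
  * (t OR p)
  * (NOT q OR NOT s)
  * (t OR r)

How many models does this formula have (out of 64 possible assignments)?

Satisfying assignments:
  p=0 q=0 r=1 s=1 t=1 u=0
  p=1 q=0 r=1 s=0 t=0 u=0
  p=1 q=0 r=1 s=0 t=1 u=0
  p=1 q=0 r=1 s=1 t=0 u=0
  p=1 q=0 r=1 s=1 t=1 u=0
Count: 5.

5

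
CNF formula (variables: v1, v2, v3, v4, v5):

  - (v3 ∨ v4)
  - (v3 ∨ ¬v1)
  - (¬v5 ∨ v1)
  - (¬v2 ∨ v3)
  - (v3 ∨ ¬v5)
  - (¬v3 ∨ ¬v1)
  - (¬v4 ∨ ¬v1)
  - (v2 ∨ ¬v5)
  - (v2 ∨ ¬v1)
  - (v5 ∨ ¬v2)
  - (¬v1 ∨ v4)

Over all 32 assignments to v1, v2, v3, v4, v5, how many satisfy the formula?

Satisfying assignments:
  v1=0 v2=0 v3=0 v4=1 v5=0
  v1=0 v2=0 v3=1 v4=0 v5=0
  v1=0 v2=0 v3=1 v4=1 v5=0
That's 3 in total.

3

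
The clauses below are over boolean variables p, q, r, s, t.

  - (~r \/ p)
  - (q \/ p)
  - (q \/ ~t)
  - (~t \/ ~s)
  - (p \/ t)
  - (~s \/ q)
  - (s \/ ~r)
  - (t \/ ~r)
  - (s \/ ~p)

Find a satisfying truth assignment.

Pure literal: q appears only positively; assign q = True.
Pure literal: r appears only negated; assign r = False.
Try p = True.
  then s is forced to True.
  then t is forced to False.
Check each clause:
  1. (p \/ ~r) — p is true.
  2. (q \/ p) — p is true.
  3. (~t \/ q) — q is true.
  4. (~s \/ ~t) — ~t is true.
  5. (p \/ t) — p is true.
  6. (~s \/ q) — q is true.
  7. (~r \/ s) — s is true.
  8. (~r \/ t) — ~r is true.
  9. (s \/ ~p) — s is true.

p=T, q=T, r=F, s=T, t=F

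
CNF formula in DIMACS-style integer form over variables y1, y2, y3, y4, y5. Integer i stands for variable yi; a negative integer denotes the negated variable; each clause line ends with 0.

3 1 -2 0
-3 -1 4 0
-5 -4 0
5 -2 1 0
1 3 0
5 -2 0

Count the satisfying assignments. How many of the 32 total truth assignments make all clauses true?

Case analysis on y1 and y2:
  y1=1, y2=1: remaining (y3,y4,y5) ∈ {(0,0,1)} — 1.
  y1=1, y2=0: remaining (y3,y4,y5) ∈ {(0,0,0); (0,0,1); (0,1,0); (1,1,0)} — 4.
  y1=0, y2=1: remaining (y3,y4,y5) ∈ {(1,0,1)} — 1.
  y1=0, y2=0: remaining (y3,y4,y5) ∈ {(1,0,0); (1,0,1); (1,1,0)} — 3.
Total: 1 + 4 + 1 + 3 = 9.

9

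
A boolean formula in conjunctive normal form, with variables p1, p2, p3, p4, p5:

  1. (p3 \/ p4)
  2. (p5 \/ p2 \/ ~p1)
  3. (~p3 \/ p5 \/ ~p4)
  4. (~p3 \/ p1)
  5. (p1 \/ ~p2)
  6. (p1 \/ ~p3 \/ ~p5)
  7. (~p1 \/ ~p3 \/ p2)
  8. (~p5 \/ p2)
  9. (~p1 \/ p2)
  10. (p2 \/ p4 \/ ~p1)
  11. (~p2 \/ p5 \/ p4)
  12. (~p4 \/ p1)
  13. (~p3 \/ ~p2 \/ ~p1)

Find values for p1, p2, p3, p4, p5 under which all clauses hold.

p1=True, p2=True, p3=False, p4=True, p5=True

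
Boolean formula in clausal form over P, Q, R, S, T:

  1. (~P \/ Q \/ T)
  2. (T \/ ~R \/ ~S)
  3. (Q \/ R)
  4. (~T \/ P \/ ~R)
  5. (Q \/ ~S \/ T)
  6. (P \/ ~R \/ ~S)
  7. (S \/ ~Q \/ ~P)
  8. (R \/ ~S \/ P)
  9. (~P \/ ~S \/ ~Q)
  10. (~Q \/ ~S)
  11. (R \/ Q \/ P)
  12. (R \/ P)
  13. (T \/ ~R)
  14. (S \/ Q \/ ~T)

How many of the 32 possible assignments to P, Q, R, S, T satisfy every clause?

1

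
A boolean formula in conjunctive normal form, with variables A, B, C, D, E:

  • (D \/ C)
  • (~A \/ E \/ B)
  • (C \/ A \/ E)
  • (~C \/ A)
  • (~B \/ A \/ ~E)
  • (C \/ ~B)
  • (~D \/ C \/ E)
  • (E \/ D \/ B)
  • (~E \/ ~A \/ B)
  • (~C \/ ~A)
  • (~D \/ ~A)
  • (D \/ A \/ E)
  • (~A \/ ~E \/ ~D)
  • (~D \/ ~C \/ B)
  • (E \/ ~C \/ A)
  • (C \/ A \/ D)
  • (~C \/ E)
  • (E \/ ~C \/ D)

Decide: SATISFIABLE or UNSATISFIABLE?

SATISFIABLE

Try A = False.
  then C is forced to False.
  then D is forced to True.
  then E is forced to True.
  then B is forced to False.
Every clause has at least one true literal under this assignment.
So A=0, B=0, C=0, D=1, E=1 is a satisfying assignment.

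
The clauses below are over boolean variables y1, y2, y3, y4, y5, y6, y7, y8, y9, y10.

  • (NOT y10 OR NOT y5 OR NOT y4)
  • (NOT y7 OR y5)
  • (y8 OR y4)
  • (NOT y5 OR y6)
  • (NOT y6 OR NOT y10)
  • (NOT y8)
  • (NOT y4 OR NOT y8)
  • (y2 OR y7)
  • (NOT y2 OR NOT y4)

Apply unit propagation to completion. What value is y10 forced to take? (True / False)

(NOT y8) is a unit clause: y8 = False.
(y8 OR y4) with y8 = False leaves only y4, so y4 = True.
(NOT y2 OR NOT y4) with y4 = True leaves only NOT y2, so y2 = False.
In (y2 OR y7), y2 is now false; y7 must hold, so y7 = True.
From (y5 OR NOT y7) and y7 = True: y5 = True.
(NOT y4 OR NOT y5 OR NOT y10) with y5 = True, y4 = True leaves only NOT y10, so y10 = False.

False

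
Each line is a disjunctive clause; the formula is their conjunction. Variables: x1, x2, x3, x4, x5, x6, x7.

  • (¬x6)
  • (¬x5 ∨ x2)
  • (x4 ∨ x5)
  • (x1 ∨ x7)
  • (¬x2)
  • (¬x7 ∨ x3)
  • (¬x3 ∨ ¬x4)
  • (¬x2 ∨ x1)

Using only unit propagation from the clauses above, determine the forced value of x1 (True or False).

(¬x6) stands alone — x6 = False.
(¬x2) stands alone — x2 = False.
(x2 ∨ ¬x5): since x2 = False, the clause reduces to (¬x5). x5 = False.
From (x5 ∨ x4) and x5 = False: x4 = True.
(¬x3 ∨ ¬x4) with x4 = True leaves only ¬x3, so x3 = False.
In (¬x7 ∨ x3), x3 is now false; ¬x7 must hold, so x7 = False.
(x7 ∨ x1): since x7 = False, the clause reduces to (x1). x1 = True.

True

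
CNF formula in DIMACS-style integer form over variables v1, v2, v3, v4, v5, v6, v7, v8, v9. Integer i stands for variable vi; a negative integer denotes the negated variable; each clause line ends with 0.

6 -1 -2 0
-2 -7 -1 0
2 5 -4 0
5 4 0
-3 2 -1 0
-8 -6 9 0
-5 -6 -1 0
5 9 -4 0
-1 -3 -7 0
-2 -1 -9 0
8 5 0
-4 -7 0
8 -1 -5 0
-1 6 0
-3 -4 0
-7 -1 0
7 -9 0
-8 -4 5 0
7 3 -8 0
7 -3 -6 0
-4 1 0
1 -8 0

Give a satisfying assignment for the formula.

v1 = F, v2 = T, v3 = F, v4 = F, v5 = T, v6 = F, v7 = T, v8 = F, v9 = T

Set v1 = False and propagate.
  then v4 is forced to False.
  then v5 is forced to True.
  then v8 is forced to False.
Try v3 = False.
For the remaining variables, v2 = True, v6 = False, v7 = True, v9 = True works.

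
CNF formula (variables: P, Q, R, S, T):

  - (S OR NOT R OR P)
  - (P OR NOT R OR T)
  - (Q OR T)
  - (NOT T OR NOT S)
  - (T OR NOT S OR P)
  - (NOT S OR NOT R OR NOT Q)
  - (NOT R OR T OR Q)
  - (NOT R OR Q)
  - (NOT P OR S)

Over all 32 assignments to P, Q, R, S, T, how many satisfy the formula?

Satisfying assignments:
  P=0 Q=0 R=0 S=0 T=1
  P=0 Q=1 R=0 S=0 T=0
  P=0 Q=1 R=0 S=0 T=1
  P=1 Q=1 R=0 S=1 T=0
That's 4 in total.

4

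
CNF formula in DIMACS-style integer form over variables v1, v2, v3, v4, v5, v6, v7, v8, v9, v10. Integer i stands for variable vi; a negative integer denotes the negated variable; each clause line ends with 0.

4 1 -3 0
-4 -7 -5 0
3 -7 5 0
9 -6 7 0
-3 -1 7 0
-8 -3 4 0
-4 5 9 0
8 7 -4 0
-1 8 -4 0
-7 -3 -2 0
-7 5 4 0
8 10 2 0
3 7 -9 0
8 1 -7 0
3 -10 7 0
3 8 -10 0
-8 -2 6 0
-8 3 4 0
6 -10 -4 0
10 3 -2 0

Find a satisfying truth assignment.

v1 = False  v2 = True  v3 = True  v4 = True  v5 = True  v6 = True  v7 = False  v8 = True  v9 = True  v10 = False

Check each clause:
  1. (v1 | ~v3 | v4) — v4 is true.
  2. (~v4 | ~v5 | ~v7) — ~v7 is true.
  3. (v5 | ~v7 | v3) — ~v7 is true.
  4. (~v6 | v9 | v7) — v9 is true.
  5. (~v1 | v7 | ~v3) — ~v1 is true.
  6. (v4 | ~v8 | ~v3) — v4 is true.
  7. (~v4 | v5 | v9) — v9 is true.
  8. (v8 | ~v4 | v7) — v8 is true.
  9. (~v1 | v8 | ~v4) — v8 is true.
  10. (~v7 | ~v2 | ~v3) — ~v7 is true.
  11. (~v7 | v4 | v5) — ~v7 is true.
  12. (v8 | v10 | v2) — v8 is true.
  13. (v7 | ~v9 | v3) — v3 is true.
  14. (v1 | v8 | ~v7) — v8 is true.
  15. (~v10 | v7 | v3) — v3 is true.
  16. (v3 | v8 | ~v10) — v8 is true.
  17. (~v8 | v6 | ~v2) — v6 is true.
  18. (~v8 | v3 | v4) — v3 is true.
  19. (~v10 | v6 | ~v4) — ~v10 is true.
  20. (v10 | ~v2 | v3) — v3 is true.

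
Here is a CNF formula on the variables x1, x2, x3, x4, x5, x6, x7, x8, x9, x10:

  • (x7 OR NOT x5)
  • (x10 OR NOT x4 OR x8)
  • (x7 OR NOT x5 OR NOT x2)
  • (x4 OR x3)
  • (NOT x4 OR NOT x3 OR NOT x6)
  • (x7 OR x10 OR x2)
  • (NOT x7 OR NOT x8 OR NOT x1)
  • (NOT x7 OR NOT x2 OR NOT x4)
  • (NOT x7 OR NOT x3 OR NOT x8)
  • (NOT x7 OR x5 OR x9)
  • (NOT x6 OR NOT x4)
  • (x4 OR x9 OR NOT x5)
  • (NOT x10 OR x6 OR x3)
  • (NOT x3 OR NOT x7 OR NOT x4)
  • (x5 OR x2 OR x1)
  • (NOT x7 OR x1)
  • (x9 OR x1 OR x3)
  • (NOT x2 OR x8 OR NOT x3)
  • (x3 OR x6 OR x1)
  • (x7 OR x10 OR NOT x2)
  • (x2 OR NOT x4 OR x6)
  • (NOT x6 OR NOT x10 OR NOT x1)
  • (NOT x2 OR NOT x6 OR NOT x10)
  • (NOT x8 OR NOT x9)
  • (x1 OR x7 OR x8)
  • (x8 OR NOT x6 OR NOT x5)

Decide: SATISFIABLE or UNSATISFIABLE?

Try x1 = True.
Try x2 = False.
The remaining clauses are satisfied by x3 = True, x4 = False, x5 = False, x6 = False, x7 = True, x8 = False, x9 = True, x10 = False.
So x1 = True, x2 = False, x3 = True, x4 = False, x5 = False, x6 = False, x7 = True, x8 = False, x9 = True, x10 = False is a satisfying assignment.

SATISFIABLE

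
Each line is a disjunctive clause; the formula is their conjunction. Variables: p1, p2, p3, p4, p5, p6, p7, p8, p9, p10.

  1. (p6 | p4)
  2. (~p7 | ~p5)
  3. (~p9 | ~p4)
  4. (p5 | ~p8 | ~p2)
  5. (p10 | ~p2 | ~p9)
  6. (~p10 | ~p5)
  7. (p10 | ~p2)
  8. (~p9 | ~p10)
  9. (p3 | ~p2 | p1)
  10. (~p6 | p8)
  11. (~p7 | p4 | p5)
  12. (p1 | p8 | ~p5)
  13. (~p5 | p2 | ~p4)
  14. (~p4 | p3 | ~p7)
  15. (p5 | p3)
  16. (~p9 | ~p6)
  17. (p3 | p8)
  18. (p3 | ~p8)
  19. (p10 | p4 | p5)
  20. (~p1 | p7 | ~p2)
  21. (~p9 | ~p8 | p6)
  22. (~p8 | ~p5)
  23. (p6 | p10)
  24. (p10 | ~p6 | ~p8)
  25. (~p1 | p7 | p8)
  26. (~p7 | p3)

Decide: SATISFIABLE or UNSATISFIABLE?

SATISFIABLE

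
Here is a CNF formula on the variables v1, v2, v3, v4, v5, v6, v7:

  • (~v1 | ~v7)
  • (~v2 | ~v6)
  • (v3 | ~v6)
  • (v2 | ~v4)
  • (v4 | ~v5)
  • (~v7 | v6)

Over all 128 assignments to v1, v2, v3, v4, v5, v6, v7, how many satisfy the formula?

Case analysis on v6 and v2:
  v6=1, v2=1: a clause becomes empty — 0.
  v6=1, v2=0: remaining (v1,v3,v4,v5,v7) ∈ {(0,1,0,0,0); (0,1,0,0,1); (1,1,0,0,0)} — 3.
  v6=0, v2=1: v1, v3 free; 3 ways for (v4,v5,v7) × 2^2 = 12.
  v6=0, v2=0: remaining (v1,v3,v4,v5,v7) ∈ {(0,0,0,0,0); (0,1,0,0,0); (1,0,0,0,0); (1,1,0,0,0)} — 4.
Total: 0 + 3 + 12 + 4 = 19.

19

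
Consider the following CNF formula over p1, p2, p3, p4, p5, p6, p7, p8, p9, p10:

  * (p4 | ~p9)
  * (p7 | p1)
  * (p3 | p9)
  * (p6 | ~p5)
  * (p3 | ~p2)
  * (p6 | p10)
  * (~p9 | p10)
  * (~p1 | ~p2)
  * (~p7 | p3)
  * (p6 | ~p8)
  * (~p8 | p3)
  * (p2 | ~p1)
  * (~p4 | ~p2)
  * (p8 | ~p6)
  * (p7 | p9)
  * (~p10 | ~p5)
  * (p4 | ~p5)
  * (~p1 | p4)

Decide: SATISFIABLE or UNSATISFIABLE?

SATISFIABLE

Pure literal: p3 appears only positively; assign p3 = True.
p5 occurs only negated in the remaining clauses — set p5 = False.
Try p1 = False.
  then p7 is forced to True.
Branch on p2: take p2 = True.
  then p4 is forced to False.
  then p9 is forced to False.
Try p6 = False.
  then p10 is forced to True.
  then p8 is forced to False.
So p1=0, p2=1, p3=1, p4=0, p5=0, p6=0, p7=1, p8=0, p9=0, p10=1 is a satisfying assignment.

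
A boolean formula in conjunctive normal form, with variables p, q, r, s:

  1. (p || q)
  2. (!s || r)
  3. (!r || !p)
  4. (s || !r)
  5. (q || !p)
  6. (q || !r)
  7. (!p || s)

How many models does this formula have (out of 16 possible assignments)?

The models are:
  p=F q=T r=F s=F
  p=F q=T r=T s=T
That's 2 in total.

2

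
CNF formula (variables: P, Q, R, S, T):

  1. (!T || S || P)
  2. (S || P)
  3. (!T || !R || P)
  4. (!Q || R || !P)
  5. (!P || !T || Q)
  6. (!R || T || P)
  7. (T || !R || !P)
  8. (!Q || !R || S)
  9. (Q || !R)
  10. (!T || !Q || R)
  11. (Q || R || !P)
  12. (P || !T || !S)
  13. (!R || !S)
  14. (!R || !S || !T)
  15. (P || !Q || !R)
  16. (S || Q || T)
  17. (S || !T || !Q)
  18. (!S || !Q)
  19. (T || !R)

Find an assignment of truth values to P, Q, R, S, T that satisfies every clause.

P=False, Q=False, R=False, S=True, T=False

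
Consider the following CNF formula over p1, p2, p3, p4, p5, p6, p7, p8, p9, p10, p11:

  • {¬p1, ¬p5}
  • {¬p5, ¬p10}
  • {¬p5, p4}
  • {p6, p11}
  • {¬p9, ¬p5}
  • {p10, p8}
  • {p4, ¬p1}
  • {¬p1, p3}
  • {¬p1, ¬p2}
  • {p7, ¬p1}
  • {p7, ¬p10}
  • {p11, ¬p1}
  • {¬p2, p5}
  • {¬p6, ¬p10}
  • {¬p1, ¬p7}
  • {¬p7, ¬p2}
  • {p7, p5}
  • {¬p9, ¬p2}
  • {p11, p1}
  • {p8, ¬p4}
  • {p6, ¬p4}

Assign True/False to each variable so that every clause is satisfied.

Pure literal: p2 appears only negated; assign p2 = False.
p3 occurs only positively in the remaining clauses — set p3 = True.
Set p1 = False and propagate.
  then p11 is forced to True.
For the remaining variables, p4 = False, p5 = False, p6 = False, p7 = True, p8 = False, p9 = False, p10 = True works.

p1=F  p2=F  p3=T  p4=F  p5=F  p6=F  p7=T  p8=F  p9=F  p10=T  p11=T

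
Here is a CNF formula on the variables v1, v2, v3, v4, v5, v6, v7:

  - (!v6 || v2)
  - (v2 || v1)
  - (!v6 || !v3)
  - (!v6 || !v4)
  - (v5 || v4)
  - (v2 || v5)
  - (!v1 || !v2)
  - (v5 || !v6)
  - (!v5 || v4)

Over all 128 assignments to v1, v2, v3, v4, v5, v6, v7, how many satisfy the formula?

Split on v2, then v5.
  v2=1, v5=1: remaining (v1,v3,v4,v6,v7) ∈ {(0,0,1,0,0); (0,0,1,0,1); (0,1,1,0,0); (0,1,1,0,1)} — 4.
  v2=1, v5=0: remaining (v1,v3,v4,v6,v7) ∈ {(0,0,1,0,0); (0,0,1,0,1); (0,1,1,0,0); (0,1,1,0,1)} — 4.
  v2=0, v5=1: remaining (v1,v3,v4,v6,v7) ∈ {(1,0,1,0,0); (1,0,1,0,1); (1,1,1,0,0); (1,1,1,0,1)} — 4.
  v2=0, v5=0: a clause becomes empty — 0.
Total: 4 + 4 + 4 + 0 = 12.

12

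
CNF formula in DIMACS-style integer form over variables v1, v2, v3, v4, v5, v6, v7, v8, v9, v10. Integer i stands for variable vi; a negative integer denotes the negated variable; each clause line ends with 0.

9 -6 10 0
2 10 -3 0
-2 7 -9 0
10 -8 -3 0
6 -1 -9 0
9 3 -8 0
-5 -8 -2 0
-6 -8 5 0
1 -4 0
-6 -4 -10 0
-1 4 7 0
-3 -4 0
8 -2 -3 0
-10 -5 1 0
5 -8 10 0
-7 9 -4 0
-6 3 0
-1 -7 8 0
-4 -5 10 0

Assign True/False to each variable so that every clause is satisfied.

v1 = 0, v2 = 0, v3 = 0, v4 = 0, v5 = 0, v6 = 0, v7 = 0, v8 = 0, v9 = 0, v10 = 0

Try v1 = False.
  then v4 is forced to False.
Set v2 = False and propagate.
Set v3 = False and propagate.
  then v6 is forced to False.
For the remaining variables, v5 = False, v7 = False, v8 = False, v9 = False, v10 = False works.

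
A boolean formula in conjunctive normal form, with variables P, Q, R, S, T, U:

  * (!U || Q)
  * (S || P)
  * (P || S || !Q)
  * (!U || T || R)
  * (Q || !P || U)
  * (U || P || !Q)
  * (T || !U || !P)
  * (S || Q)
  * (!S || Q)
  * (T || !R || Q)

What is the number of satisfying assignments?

15

Case analysis on Q and P:
  Q=T, P=T: R, S free; 3 ways for (T,U) × 2^2 = 12.
  Q=T, P=F: remaining (R,S,T,U) ∈ {(F,T,T,T); (T,T,F,T); (T,T,T,T)} — 3.
  Q=F, P=T: a clause becomes empty — 0.
  Q=F, P=F: a clause becomes empty — 0.
Total: 12 + 3 + 0 + 0 = 15.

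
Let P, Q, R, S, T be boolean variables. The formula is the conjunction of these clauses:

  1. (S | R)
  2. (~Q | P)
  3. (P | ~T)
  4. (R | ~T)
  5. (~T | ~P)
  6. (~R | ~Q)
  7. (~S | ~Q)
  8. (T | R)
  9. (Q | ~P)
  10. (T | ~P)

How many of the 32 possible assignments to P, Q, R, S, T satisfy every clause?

2

Satisfying assignments:
  P=F Q=F R=T S=F T=F
  P=F Q=F R=T S=T T=F
That's 2 in total.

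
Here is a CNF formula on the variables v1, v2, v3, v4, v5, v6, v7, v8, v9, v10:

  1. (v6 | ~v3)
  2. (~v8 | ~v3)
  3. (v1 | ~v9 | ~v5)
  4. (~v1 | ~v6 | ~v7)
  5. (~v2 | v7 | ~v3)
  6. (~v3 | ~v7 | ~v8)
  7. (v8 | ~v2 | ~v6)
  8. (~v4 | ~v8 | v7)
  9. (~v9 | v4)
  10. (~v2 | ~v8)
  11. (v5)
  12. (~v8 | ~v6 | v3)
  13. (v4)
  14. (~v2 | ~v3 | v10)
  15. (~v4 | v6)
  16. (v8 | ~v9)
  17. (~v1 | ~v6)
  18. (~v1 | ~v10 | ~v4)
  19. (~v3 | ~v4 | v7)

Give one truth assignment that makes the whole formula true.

v1 = 0, v2 = 0, v3 = 0, v4 = 1, v5 = 1, v6 = 1, v7 = 0, v8 = 0, v9 = 0, v10 = 0

(v5) is a unit clause, so v5 = True.
(v4) is a unit clause, so v4 = True.
Unit propagation: (v6) forces v6 = True.
The clause (~v1) is unit: v1 must be False.
(~v9) is a unit clause, so v9 = False.
v2 occurs only negated in the remaining clauses — set v2 = False.
Set v3 = False and propagate.
  then v8 is forced to False.
v7, v10 are now unconstrained; take v7 = False, v10 = False.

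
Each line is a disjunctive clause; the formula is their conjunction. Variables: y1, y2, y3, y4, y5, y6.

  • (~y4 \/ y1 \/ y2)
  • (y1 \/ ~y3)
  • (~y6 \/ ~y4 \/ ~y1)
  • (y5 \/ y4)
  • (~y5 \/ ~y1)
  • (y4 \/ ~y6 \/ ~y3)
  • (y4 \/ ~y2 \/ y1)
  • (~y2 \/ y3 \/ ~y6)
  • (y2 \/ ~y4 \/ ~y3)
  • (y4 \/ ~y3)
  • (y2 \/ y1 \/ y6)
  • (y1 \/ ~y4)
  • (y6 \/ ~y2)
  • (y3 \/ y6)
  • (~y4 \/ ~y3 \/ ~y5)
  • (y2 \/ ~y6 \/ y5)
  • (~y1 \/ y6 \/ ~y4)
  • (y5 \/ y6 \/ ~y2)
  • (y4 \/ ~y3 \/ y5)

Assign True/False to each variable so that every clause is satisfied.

y1 = 0, y2 = 0, y3 = 0, y4 = 0, y5 = 1, y6 = 1

Branch on y1: take y1 = False.
  then y3 is forced to False.
  then y4 is forced to False.
  then y5 is forced to True.
  then y2 is forced to False.
  then y6 is forced to True.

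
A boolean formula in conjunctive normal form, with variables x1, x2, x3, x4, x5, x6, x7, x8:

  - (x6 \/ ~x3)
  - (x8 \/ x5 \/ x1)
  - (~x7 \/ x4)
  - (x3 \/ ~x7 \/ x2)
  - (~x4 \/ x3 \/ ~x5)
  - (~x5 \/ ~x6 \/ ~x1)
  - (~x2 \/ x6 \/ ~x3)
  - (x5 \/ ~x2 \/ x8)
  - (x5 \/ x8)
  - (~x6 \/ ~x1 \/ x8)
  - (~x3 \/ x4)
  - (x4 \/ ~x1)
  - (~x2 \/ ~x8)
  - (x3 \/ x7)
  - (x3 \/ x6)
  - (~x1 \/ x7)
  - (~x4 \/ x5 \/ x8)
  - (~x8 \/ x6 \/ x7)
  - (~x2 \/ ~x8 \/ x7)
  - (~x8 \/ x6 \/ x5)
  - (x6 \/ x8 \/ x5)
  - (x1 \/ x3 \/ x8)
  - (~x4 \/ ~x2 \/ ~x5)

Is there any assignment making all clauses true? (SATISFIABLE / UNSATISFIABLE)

Branch on x1: take x1 = True.
  then x4 is forced to True.
  then x7 is forced to True.
Set x2 = False and propagate.
  then x3 is forced to True.
  then x6 is forced to True.
  then x5 is forced to False.
  then x8 is forced to True.
So x1 = 1, x2 = 0, x3 = 1, x4 = 1, x5 = 0, x6 = 1, x7 = 1, x8 = 1 is a satisfying assignment.

SATISFIABLE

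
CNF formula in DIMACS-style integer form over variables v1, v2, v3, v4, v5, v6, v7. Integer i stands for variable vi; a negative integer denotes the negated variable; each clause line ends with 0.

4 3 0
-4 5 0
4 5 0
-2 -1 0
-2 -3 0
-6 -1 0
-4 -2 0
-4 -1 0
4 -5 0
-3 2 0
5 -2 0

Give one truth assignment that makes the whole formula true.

v1=0  v2=0  v3=0  v4=1  v5=1  v6=1  v7=0

Check each clause:
  1. (v4 || v3) — v4 is true.
  2. (!v4 || v5) — v5 is true.
  3. (v5 || v4) — v4 is true.
  4. (!v1 || !v2) — !v1 is true.
  5. (!v3 || !v2) — !v3 is true.
  6. (!v1 || !v6) — !v1 is true.
  7. (!v4 || !v2) — !v2 is true.
  8. (!v4 || !v1) — !v1 is true.
  9. (v4 || !v5) — v4 is true.
  10. (!v3 || v2) — !v3 is true.
  11. (v5 || !v2) — v5 is true.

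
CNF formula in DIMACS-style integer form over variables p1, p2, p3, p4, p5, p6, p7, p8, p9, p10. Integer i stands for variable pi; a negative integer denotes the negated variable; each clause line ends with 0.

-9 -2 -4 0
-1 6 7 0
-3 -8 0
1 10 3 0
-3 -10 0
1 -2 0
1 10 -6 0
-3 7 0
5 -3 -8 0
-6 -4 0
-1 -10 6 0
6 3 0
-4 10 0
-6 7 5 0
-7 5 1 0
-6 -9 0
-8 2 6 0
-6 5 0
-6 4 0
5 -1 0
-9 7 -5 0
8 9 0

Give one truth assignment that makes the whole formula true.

p1 = F, p2 = F, p3 = T, p4 = F, p5 = T, p6 = F, p7 = T, p8 = F, p9 = T, p10 = F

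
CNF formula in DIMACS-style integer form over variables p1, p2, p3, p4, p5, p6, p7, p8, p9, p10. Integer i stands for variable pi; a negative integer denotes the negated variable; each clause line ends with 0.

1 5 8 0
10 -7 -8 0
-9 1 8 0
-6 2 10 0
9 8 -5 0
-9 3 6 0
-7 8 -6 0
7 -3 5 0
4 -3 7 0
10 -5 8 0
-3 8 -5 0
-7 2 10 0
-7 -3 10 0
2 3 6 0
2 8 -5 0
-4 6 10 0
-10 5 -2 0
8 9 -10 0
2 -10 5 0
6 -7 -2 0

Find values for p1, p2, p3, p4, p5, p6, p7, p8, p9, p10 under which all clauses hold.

p1=False, p2=True, p3=True, p4=False, p5=True, p6=True, p7=True, p8=True, p9=True, p10=True

Branch on p1: take p1 = False.
The remaining clauses are satisfied by p2 = True, p3 = True, p4 = False, p5 = True, p6 = True, p7 = True, p8 = True, p9 = True, p10 = True.
Every clause has at least one true literal under this assignment.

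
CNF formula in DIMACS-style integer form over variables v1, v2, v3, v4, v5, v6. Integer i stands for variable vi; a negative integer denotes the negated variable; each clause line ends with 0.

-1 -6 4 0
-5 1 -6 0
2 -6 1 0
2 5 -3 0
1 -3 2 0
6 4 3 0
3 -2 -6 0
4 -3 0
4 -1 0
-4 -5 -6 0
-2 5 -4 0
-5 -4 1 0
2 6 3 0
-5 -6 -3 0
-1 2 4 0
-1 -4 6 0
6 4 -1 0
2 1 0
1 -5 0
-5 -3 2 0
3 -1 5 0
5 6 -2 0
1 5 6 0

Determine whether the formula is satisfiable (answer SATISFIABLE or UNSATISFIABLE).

v1 = True:
  propagation gives v4=True, v6=True, v5=False, v2=False; an empty clause results — contradiction.
v1 = False:
  propagation gives v2=True, v5=False, v4=False, v3=False; an empty clause results — contradiction.
Every branch closes, so no satisfying assignment exists.

UNSATISFIABLE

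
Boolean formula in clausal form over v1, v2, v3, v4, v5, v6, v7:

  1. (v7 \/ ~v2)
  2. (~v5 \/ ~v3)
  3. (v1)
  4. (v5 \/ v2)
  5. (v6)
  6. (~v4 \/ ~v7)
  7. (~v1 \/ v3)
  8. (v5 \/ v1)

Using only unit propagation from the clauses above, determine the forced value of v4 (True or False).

Unit clause (v1) sets v1 = True.
Unit clause (v6) sets v6 = True.
In (~v1 \/ v3), ~v1 is now false; v3 must hold, so v3 = True.
(~v5 \/ ~v3): since v3 = True, the clause reduces to (~v5). v5 = False.
From (v2 \/ v5) and v5 = False: v2 = True.
(~v2 \/ v7) with v2 = True leaves only v7, so v7 = True.
(~v4 \/ ~v7): since v7 = True, the clause reduces to (~v4). v4 = False.

False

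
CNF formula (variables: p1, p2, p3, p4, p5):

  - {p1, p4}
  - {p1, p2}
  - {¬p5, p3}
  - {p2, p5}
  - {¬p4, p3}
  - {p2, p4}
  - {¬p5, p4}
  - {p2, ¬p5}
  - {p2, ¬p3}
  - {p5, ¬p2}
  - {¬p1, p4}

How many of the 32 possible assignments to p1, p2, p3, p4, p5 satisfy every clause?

The models are:
  p1=F p2=T p3=T p4=T p5=T
  p1=T p2=T p3=T p4=T p5=T
Count: 2.

2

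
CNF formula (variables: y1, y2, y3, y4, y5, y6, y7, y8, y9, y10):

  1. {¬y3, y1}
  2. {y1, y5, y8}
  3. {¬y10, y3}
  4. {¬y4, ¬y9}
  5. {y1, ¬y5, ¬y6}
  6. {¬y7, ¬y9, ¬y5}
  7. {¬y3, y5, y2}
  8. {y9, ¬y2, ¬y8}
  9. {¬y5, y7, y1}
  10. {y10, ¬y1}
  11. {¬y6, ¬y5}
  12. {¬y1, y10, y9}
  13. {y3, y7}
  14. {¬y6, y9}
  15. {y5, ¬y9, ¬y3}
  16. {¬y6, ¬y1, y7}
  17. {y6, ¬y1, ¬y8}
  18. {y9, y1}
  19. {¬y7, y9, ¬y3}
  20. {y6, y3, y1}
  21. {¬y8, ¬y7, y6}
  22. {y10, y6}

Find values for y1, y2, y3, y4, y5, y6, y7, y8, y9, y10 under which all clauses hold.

Pure literal: y4 appears only negated; assign y4 = False.
Set y1 = True and propagate.
  then y10 is forced to True.
  then y3 is forced to True.
Set y2 = True and propagate.
For the remaining variables, y5 = False, y6 = False, y7 = False, y8 = False, y9 = False works.
Every clause has at least one true literal under this assignment.

y1=True  y2=True  y3=True  y4=False  y5=False  y6=False  y7=False  y8=False  y9=False  y10=True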